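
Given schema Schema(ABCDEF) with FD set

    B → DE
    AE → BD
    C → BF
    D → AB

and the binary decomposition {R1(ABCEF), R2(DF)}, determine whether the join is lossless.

Common attributes: R1 ∩ R2 = {F}.
No dependency enlarges {F}, so (F)⁺ = {F}.
The closure contains neither all of R1 = {ABCEF} nor all of R2 = {DF}, so the common attributes are not a superkey of either fragment. The join is lossy.

No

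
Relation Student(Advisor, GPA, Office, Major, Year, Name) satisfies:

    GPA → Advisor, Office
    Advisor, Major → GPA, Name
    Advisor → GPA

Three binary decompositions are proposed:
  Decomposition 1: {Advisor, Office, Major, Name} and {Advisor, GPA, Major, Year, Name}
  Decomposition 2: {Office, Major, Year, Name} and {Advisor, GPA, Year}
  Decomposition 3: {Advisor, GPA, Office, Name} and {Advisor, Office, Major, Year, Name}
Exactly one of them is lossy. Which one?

Decomposition 2

Decomposition 1: common = {Advisor, Major, Name}, closure = {Advisor, GPA, Office, Major, Name} → lossless.
Decomposition 2: common = {Year}, closure = {Year} → lossy.
Decomposition 3: common = {Advisor, Office, Name}, closure = {Advisor, GPA, Office, Name} → lossless.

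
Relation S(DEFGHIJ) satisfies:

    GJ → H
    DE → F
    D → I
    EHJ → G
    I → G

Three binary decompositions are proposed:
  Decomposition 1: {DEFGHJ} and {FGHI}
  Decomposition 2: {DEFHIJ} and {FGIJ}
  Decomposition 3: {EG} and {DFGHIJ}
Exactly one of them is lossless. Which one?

Decomposition 1: common = {FGH}, closure = {FGH} → lossy.
Decomposition 2: common = {FIJ}, closure = {FGHIJ} → lossless.
Decomposition 3: common = {G}, closure = {G} → lossy.

Decomposition 2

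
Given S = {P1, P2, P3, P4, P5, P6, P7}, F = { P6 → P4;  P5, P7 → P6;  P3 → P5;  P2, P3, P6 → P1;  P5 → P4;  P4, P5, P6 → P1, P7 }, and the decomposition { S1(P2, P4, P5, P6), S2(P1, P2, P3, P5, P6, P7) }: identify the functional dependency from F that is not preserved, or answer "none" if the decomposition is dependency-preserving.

none

P6 → P4 lies within S1.
P5, P7 → P6 lies within S2.
P3 → P5 lies within S2.
P2, P3, P6 → P1 lies within S2.
P5 → P4 lies within S1.
P4, P5, P6 → P1, P7: restricted closure across fragments reaches P1, P7.
Every dependency is enforceable on the fragments, so the decomposition is dependency-preserving.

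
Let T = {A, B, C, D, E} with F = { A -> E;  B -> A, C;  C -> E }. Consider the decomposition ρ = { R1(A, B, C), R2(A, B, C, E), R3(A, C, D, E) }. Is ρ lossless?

Chase test. Columns are A, B, C, D, E; row i has aⱼ where attribute j ∈ Ri, else bᵢⱼ.
Initial tableau (one row per fragment):
  row 1: a1 a2 a3 b14 b15
  row 2: a1 a2 a3 b24 a5
  row 3: a1 b32 a3 a4 a5
Rows 1 and 2 agree on A; apply A→E and equate their E entries.
No row becomes fully distinguished — the join is lossy.

No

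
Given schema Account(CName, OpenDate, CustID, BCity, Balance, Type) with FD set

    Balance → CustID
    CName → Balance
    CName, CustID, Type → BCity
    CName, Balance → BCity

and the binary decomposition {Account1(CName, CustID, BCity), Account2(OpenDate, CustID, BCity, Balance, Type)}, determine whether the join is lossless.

No

Common attributes: Account1 ∩ Account2 = {CustID, BCity}.
No dependency enlarges {CustID, BCity}, so (CustID, BCity)⁺ = {CustID, BCity}.
The closure contains neither all of Account1 = {CName, CustID, BCity} nor all of Account2 = {OpenDate, CustID, BCity, Balance, Type}, so the common attributes are not a superkey of either fragment. The join is lossy.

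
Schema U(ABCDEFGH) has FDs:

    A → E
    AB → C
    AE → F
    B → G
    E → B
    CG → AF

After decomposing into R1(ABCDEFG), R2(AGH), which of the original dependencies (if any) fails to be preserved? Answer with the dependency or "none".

A → E lies within R1.
AB → C lies within R1.
AE → F lies within R1.
B → G lies within R1.
E → B lies within R1.
CG → AF lies within R1.
Every dependency is enforceable on the fragments, so the decomposition is dependency-preserving.

none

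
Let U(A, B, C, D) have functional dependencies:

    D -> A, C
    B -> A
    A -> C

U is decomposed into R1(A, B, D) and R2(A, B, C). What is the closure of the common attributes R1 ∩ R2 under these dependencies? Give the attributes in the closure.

R1 ∩ R2 = {A, B}.
A → C applies, adding C
Closure: {A, B, C}.

A, B, C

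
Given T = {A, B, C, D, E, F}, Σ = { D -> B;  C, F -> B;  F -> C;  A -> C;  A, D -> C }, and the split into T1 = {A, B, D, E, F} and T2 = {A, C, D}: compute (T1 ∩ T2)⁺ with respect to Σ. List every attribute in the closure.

A, B, C, D

T1 ∩ T2 = {A, D}.
D → B applies, adding B
A → C applies, adding C
Closure: {A, B, C, D}.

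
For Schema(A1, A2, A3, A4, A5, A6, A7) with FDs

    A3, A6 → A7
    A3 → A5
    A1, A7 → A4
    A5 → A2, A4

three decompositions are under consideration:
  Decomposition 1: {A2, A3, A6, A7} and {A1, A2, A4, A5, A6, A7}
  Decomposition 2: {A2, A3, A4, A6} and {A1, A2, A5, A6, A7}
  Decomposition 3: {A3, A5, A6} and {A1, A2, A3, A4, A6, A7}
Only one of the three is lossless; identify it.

Decomposition 1: common = {A2, A6, A7}, closure = {A2, A6, A7} → lossy.
Decomposition 2: common = {A2, A6}, closure = {A2, A6} → lossy.
Decomposition 3: common = {A3, A6}, closure = {A2, A3, A4, A5, A6, A7} → lossless.

Decomposition 3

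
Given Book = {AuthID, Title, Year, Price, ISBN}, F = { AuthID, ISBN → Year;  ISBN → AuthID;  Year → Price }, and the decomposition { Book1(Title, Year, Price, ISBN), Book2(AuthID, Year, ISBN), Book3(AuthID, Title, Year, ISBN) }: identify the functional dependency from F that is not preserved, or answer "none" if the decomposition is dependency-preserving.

none

AuthID, ISBN → Year lies within Book2.
ISBN → AuthID lies within Book2.
Year → Price lies within Book1.
Every dependency is enforceable on the fragments, so the decomposition is dependency-preserving.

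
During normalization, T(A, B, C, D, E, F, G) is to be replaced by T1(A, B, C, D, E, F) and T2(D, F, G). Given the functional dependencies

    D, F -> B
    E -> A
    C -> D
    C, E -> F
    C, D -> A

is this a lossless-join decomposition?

Common attributes: T1 ∩ T2 = {D, F}.
Closure of {D, F}: D, F → B applies, adding B. So (D, F)⁺ = {B, D, F}.
The closure contains neither all of T1 = {A, B, C, D, E, F} nor all of T2 = {D, F, G}, so the common attributes are not a superkey of either fragment. The join is lossy.

No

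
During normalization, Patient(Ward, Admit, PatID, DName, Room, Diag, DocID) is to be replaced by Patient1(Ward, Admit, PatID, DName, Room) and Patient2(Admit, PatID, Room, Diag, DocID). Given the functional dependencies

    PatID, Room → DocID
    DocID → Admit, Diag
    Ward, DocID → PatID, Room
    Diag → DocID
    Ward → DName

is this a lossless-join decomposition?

Common attributes: Patient1 ∩ Patient2 = {Admit, PatID, Room}.
Closure of {Admit, PatID, Room}: PatID, Room → DocID applies, adding DocID; DocID → Admit, Diag applies, adding Diag. So (Admit, PatID, Room)⁺ = {Admit, PatID, Room, Diag, DocID}.
This closure contains every attribute of Patient2, so Patient1 ∩ Patient2 → Patient2. The join is lossless.

Yes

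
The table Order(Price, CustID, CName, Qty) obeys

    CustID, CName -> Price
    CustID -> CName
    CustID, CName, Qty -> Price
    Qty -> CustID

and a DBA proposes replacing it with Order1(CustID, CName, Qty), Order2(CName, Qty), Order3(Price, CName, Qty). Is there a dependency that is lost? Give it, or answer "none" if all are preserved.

CustID, CName -> Price

Check CustID, CName → Price: no single fragment contains all of {Price, CustID, CName}, and the restricted closure of {CustID, CName} across the fragments never reaches {Price}.
CustID → CName is preserved.
CustID, CName, Qty → Price is preserved.
Qty → CustID is preserved.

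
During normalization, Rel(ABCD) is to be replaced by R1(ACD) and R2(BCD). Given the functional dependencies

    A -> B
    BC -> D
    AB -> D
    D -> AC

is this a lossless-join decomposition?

Common attributes: R1 ∩ R2 = {CD}.
Closure of {CD}: D → AC applies, adding A; A → B applies, adding B. So (CD)⁺ = {ABCD}.
This closure contains every attribute of R1, so R1 ∩ R2 → R1. The join is lossless.

Yes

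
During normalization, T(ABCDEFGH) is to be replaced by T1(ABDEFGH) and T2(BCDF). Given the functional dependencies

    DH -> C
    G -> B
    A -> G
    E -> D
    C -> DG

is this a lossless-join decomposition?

No

Common attributes: T1 ∩ T2 = {BDF}.
No dependency enlarges {BDF}, so (BDF)⁺ = {BDF}.
The closure contains neither all of T1 = {ABDEFGH} nor all of T2 = {BCDF}, so the common attributes are not a superkey of either fragment. The join is lossy.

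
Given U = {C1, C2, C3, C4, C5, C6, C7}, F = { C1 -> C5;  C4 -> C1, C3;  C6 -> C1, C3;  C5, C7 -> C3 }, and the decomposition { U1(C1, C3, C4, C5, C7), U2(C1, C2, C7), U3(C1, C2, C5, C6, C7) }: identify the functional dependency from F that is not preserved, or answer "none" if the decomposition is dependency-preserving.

C6 -> C1, C3

Check C6 → C1, C3: no single fragment contains all of {C1, C3, C6}, and the restricted closure of {C6} across the fragments never reaches {C1, C3}.
C1 → C5 is preserved.
C4 → C1, C3 is preserved.
C5, C7 → C3 is preserved.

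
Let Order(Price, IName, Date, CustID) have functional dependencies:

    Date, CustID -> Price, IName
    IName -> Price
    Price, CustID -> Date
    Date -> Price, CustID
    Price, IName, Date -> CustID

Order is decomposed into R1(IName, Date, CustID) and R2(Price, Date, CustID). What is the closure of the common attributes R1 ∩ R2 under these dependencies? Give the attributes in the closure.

R1 ∩ R2 = {Date, CustID}.
Date, CustID → Price, IName applies, adding Price, IName
Closure: {Price, IName, Date, CustID}.

Price, IName, Date, CustID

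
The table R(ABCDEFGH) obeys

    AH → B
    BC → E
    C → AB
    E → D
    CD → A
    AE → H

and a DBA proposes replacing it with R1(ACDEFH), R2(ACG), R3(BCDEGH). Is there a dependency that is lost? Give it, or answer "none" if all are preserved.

AH → B

Check AH → B: no single fragment contains all of {ABH}, and the restricted closure of {AH} across the fragments never reaches {B}.
BC → E is preserved.
C → AB is preserved.
E → D is preserved.
CD → A is preserved.
AE → H is preserved.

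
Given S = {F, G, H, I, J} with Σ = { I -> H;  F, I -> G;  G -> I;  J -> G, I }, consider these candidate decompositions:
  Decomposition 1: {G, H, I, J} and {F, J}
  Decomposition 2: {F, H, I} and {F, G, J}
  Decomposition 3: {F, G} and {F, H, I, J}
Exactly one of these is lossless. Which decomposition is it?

Decomposition 1

Decomposition 1: common = {J}, closure = {G, H, I, J} → lossless.
Decomposition 2: common = {F}, closure = {F} → lossy.
Decomposition 3: common = {F}, closure = {F} → lossy.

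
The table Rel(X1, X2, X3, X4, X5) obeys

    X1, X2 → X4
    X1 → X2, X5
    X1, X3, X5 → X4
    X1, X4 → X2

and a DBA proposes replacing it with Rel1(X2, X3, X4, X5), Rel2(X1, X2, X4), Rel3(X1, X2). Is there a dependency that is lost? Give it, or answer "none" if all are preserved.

X1 → X2, X5

Check X1 → X2, X5: no single fragment contains all of {X1, X2, X5}, and the restricted closure of {X1} across the fragments never reaches {X2, X5}.
X1, X2 → X4 is preserved.
X1, X3, X5 → X4 is preserved.
X1, X4 → X2 is preserved.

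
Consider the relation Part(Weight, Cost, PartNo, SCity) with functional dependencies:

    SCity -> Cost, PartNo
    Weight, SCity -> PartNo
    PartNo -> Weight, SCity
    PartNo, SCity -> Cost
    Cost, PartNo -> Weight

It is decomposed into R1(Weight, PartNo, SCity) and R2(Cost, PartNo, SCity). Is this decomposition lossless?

Yes

Common attributes: R1 ∩ R2 = {PartNo, SCity}.
Closure of {PartNo, SCity}: SCity → Cost, PartNo applies, adding Cost; PartNo → Weight, SCity applies, adding Weight. So (PartNo, SCity)⁺ = {Weight, Cost, PartNo, SCity}.
This closure contains every attribute of R1, so R1 ∩ R2 → R1. The join is lossless.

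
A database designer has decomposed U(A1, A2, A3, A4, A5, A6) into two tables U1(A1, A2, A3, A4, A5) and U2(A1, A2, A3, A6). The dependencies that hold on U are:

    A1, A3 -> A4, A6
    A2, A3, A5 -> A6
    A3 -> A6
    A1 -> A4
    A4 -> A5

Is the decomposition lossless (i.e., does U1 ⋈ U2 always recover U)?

Yes

Common attributes: U1 ∩ U2 = {A1, A2, A3}.
Closure of {A1, A2, A3}: A1, A3 → A4, A6 applies, adding A4, A6; A4 → A5 applies, adding A5. So (A1, A2, A3)⁺ = {A1, A2, A3, A4, A5, A6}.
This closure contains every attribute of U1, so U1 ∩ U2 → U1. The join is lossless.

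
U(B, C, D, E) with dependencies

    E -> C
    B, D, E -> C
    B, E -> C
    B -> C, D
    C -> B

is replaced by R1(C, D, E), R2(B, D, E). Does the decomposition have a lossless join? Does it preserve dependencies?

Lossless test: (D, E)⁺ = {B, C, D, E}, which contains all of one fragment — lossless.
Dependency preservation: the restricted closure of {B} across the fragments never reaches {C, D}, so B → C, D cannot be enforced without a join — not preserved.

lossless but not dependency-preserving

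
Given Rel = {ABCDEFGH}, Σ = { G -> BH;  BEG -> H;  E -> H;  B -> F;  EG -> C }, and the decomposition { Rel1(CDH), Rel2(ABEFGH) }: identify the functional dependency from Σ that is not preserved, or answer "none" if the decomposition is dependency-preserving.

Check EG → C: no single fragment contains all of {CEG}, and the restricted closure of {EG} across the fragments never reaches {C}.
G → BH is preserved.
BEG → H is preserved.
E → H is preserved.
B → F is preserved.

EG -> C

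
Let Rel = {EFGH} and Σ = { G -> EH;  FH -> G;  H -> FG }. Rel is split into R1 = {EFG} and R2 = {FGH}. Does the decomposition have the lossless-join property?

Common attributes: R1 ∩ R2 = {FG}.
Closure of {FG}: G → EH applies, adding EH. So (FG)⁺ = {EFGH}.
This closure contains every attribute of R1, so R1 ∩ R2 → R1. The join is lossless.

Yes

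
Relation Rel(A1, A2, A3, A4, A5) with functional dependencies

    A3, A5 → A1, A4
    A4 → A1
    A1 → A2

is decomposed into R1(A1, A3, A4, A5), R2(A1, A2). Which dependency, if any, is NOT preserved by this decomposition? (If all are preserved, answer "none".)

A3, A5 → A1, A4 lies within R1.
A4 → A1 lies within R1.
A1 → A2 lies within R2.
Every dependency is enforceable on the fragments, so the decomposition is dependency-preserving.

none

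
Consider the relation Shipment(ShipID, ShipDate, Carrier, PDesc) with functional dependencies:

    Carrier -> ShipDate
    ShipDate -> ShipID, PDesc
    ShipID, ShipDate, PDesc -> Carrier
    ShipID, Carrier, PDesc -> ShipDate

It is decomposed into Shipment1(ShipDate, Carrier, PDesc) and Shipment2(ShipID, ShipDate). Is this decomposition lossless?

Yes

Common attributes: Shipment1 ∩ Shipment2 = {ShipDate}.
Closure of {ShipDate}: ShipDate → ShipID, PDesc applies, adding ShipID, PDesc; ShipID, ShipDate, PDesc → Carrier applies, adding Carrier. So (ShipDate)⁺ = {ShipID, ShipDate, Carrier, PDesc}.
This closure contains every attribute of Shipment1, so Shipment1 ∩ Shipment2 → Shipment1. The join is lossless.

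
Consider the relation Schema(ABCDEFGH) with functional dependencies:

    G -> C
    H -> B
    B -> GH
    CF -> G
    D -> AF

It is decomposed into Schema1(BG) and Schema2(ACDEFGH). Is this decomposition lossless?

No

Common attributes: Schema1 ∩ Schema2 = {G}.
Closure of {G}: G → C applies, adding C. So (G)⁺ = {CG}.
The closure contains neither all of Schema1 = {BG} nor all of Schema2 = {ACDEFGH}, so the common attributes are not a superkey of either fragment. The join is lossy.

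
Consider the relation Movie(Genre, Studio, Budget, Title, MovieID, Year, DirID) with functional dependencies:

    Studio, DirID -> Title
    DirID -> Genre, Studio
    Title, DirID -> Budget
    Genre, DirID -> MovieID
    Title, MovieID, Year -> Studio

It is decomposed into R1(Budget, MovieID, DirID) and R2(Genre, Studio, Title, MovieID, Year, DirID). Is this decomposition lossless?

Yes

Common attributes: R1 ∩ R2 = {MovieID, DirID}.
Closure of {MovieID, DirID}: DirID → Genre, Studio applies, adding Genre, Studio; Studio, DirID → Title applies, adding Title; Title, DirID → Budget applies, adding Budget. So (MovieID, DirID)⁺ = {Genre, Studio, Budget, Title, MovieID, DirID}.
This closure contains every attribute of R1, so R1 ∩ R2 → R1. The join is lossless.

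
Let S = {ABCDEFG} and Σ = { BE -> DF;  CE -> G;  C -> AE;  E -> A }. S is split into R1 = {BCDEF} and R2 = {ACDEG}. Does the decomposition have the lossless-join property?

Yes

Common attributes: R1 ∩ R2 = {CDE}.
Closure of {CDE}: CE → G applies, adding G; C → AE applies, adding A. So (CDE)⁺ = {ACDEG}.
This closure contains every attribute of R2, so R1 ∩ R2 → R2. The join is lossless.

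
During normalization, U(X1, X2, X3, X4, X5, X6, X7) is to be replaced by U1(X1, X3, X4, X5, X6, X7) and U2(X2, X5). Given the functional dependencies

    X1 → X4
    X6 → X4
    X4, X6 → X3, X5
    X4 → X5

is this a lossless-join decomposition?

Common attributes: U1 ∩ U2 = {X5}.
No dependency enlarges {X5}, so (X5)⁺ = {X5}.
The closure contains neither all of U1 = {X1, X3, X4, X5, X6, X7} nor all of U2 = {X2, X5}, so the common attributes are not a superkey of either fragment. The join is lossy.

No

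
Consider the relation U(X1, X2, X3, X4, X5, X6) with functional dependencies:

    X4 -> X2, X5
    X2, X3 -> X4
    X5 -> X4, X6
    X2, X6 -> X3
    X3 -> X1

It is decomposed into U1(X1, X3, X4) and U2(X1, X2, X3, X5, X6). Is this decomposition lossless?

No

Common attributes: U1 ∩ U2 = {X1, X3}.
No dependency enlarges {X1, X3}, so (X1, X3)⁺ = {X1, X3}.
The closure contains neither all of U1 = {X1, X3, X4} nor all of U2 = {X1, X2, X3, X5, X6}, so the common attributes are not a superkey of either fragment. The join is lossy.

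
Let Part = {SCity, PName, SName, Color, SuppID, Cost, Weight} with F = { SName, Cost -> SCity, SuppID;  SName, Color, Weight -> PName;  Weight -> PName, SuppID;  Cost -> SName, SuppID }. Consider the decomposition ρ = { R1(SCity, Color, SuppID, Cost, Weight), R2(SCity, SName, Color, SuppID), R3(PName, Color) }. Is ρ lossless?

Chase test. Columns are SCity, PName, SName, Color, SuppID, Cost, Weight; row i has aⱼ where attribute j ∈ Ri, else bᵢⱼ.
Initial tableau (one row per fragment):
  row 1: a1 b12 b13 a4 a5 a6 a7
  row 2: a1 b22 a3 a4 a5 b26 b27
  row 3: b31 a2 b33 a4 b35 b36 b37
No row becomes fully distinguished — the join is lossy.

No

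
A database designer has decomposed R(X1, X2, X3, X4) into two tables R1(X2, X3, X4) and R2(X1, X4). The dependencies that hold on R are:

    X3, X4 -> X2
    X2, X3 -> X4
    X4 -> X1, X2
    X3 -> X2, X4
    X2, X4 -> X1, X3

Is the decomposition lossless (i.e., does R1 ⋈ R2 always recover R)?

Common attributes: R1 ∩ R2 = {X4}.
Closure of {X4}: X4 → X1, X2 applies, adding X1, X2; X2, X4 → X1, X3 applies, adding X3. So (X4)⁺ = {X1, X2, X3, X4}.
This closure contains every attribute of R1, so R1 ∩ R2 → R1. The join is lossless.

Yes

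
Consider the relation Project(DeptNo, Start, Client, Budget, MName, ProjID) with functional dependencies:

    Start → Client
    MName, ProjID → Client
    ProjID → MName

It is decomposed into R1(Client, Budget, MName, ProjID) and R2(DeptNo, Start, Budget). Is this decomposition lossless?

Common attributes: R1 ∩ R2 = {Budget}.
No dependency enlarges {Budget}, so (Budget)⁺ = {Budget}.
The closure contains neither all of R1 = {Client, Budget, MName, ProjID} nor all of R2 = {DeptNo, Start, Budget}, so the common attributes are not a superkey of either fragment. The join is lossy.

No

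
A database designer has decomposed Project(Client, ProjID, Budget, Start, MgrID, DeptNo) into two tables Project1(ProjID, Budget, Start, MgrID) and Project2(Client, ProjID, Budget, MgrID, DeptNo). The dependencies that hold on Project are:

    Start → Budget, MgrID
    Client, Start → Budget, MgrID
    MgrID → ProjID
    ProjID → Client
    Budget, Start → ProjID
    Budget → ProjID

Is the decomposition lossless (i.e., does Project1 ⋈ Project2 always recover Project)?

Common attributes: Project1 ∩ Project2 = {ProjID, Budget, MgrID}.
Closure of {ProjID, Budget, MgrID}: ProjID → Client applies, adding Client. So (ProjID, Budget, MgrID)⁺ = {Client, ProjID, Budget, MgrID}.
The closure contains neither all of Project1 = {ProjID, Budget, Start, MgrID} nor all of Project2 = {Client, ProjID, Budget, MgrID, DeptNo}, so the common attributes are not a superkey of either fragment. The join is lossy.

No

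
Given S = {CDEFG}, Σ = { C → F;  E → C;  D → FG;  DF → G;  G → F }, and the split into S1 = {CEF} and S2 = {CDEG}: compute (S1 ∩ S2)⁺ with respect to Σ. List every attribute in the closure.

CEF

S1 ∩ S2 = {CE}.
C → F applies, adding F
Closure: {CEF}.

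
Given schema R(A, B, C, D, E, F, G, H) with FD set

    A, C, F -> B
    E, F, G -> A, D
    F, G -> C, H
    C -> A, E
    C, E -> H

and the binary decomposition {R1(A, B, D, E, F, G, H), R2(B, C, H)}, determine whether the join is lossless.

No

Common attributes: R1 ∩ R2 = {B, H}.
No dependency enlarges {B, H}, so (B, H)⁺ = {B, H}.
The closure contains neither all of R1 = {A, B, D, E, F, G, H} nor all of R2 = {B, C, H}, so the common attributes are not a superkey of either fragment. The join is lossy.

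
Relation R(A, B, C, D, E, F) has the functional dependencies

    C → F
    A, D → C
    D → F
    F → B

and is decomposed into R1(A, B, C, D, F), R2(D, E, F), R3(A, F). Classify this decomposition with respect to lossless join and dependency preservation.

Lossless test (chase): Rows 1 and 2 agree on F; apply F→B and equate their B entries. Rows 1 and 3 agree on F; apply F→B and equate their B entries. No row becomes fully distinguished — the join is lossy.
Dependency preservation: every FD's attributes lie within a single fragment, so each can be enforced locally — preserved.

lossy but dependency-preserving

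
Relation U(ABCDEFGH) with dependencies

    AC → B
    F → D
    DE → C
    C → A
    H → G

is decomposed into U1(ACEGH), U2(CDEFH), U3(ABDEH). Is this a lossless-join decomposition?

Yes

Chase test. Columns are ABCDEFGH; row i has aⱼ where attribute j ∈ Ui, else bᵢⱼ.
Initial tableau (one row per fragment):
  row 1: a1 b12 a3 b14 a5 b16 a7 a8
  row 2: b21 b22 a3 a4 a5 a6 b27 a8
  row 3: a1 a2 b33 a4 a5 b36 b37 a8
Rows 2 and 3 agree on DE; apply DE→C and equate their C entries.
Rows 1 and 2 agree on C; apply C→A and equate their A entries.
Rows 1 and 2 agree on H; apply H→G and equate their G entries.
Rows 1 and 3 agree on H; apply H→G and equate their G entries.
Rows 1 and 2 agree on AC; apply AC→B and equate their B entries.
Rows 1 and 3 agree on AC; apply AC→B and equate their B entries.
Row 2 is now all distinguished symbols — the join is lossless.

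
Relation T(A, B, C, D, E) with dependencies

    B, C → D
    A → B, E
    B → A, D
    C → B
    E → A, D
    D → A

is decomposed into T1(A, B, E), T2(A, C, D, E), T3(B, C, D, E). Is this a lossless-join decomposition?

Yes

Chase test. Columns are A, B, C, D, E; row i has aⱼ where attribute j ∈ Ti, else bᵢⱼ.
Initial tableau (one row per fragment):
  row 1: a1 a2 b13 b14 a5
  row 2: a1 b22 a3 a4 a5
  row 3: b31 a2 a3 a4 a5
Rows 1 and 2 agree on A; apply A→B, E and equate their B, E entries.
Rows 1 and 2 agree on B; apply B→A, D and equate their A, D entries.
Rows 1 and 3 agree on B; apply B→A, D and equate their A, D entries.
Row 2 is now all distinguished symbols — the join is lossless.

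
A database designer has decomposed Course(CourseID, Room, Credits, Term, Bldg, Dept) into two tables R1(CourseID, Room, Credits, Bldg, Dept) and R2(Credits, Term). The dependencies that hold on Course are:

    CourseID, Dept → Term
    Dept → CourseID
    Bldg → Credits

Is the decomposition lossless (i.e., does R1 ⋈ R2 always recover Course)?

Common attributes: R1 ∩ R2 = {Credits}.
No dependency enlarges {Credits}, so (Credits)⁺ = {Credits}.
The closure contains neither all of R1 = {CourseID, Room, Credits, Bldg, Dept} nor all of R2 = {Credits, Term}, so the common attributes are not a superkey of either fragment. The join is lossy.

No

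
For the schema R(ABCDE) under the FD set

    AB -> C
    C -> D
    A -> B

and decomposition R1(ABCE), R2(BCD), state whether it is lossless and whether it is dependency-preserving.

lossless and dependency-preserving

Lossless test: (BC)⁺ = {BCD}, which contains all of one fragment — lossless.
Dependency preservation: every FD's attributes lie within a single fragment, so each can be enforced locally — preserved.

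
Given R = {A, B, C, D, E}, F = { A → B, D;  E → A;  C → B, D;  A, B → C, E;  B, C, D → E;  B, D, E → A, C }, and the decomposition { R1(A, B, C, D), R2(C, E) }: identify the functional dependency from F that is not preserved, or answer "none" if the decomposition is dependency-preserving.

A → B, D lies within R1.
E → A: restricted closure across fragments reaches A.
C → B, D lies within R1.
A, B → C, E: restricted closure across fragments reaches C, E.
B, C, D → E: restricted closure across fragments reaches E.
B, D, E → A, C: restricted closure across fragments reaches A, C.
Every dependency is enforceable on the fragments, so the decomposition is dependency-preserving.

none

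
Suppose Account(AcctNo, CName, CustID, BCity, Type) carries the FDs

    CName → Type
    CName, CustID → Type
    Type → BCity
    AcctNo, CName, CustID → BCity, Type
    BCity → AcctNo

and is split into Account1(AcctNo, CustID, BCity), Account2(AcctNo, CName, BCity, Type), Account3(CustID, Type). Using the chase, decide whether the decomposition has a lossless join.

Chase test. Columns are AcctNo, CName, CustID, BCity, Type; row i has aⱼ where attribute j ∈ Accounti, else bᵢⱼ.
Initial tableau (one row per fragment):
  row 1: a1 b12 a3 a4 b15
  row 2: a1 a2 b23 a4 a5
  row 3: b31 b32 a3 b34 a5
Rows 2 and 3 agree on Type; apply Type→BCity and equate their BCity entries.
Rows 1 and 3 agree on BCity; apply BCity→AcctNo and equate their AcctNo entries.
No row becomes fully distinguished — the join is lossy.

No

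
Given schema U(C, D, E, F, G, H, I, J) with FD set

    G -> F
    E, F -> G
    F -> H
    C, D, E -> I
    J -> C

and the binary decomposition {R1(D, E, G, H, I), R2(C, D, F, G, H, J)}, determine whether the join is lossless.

Common attributes: R1 ∩ R2 = {D, G, H}.
Closure of {D, G, H}: G → F applies, adding F. So (D, G, H)⁺ = {D, F, G, H}.
The closure contains neither all of R1 = {D, E, G, H, I} nor all of R2 = {C, D, F, G, H, J}, so the common attributes are not a superkey of either fragment. The join is lossy.

No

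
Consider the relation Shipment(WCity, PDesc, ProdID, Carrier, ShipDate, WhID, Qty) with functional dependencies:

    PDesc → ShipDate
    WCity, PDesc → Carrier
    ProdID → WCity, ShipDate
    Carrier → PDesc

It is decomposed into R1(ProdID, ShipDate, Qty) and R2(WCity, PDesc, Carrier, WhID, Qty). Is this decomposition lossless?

No

Common attributes: R1 ∩ R2 = {Qty}.
No dependency enlarges {Qty}, so (Qty)⁺ = {Qty}.
The closure contains neither all of R1 = {ProdID, ShipDate, Qty} nor all of R2 = {WCity, PDesc, Carrier, WhID, Qty}, so the common attributes are not a superkey of either fragment. The join is lossy.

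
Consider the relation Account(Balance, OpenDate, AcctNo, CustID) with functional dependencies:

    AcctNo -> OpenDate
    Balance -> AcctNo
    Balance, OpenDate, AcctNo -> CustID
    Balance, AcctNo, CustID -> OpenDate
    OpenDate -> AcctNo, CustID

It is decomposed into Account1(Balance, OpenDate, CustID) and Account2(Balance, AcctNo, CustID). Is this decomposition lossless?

Yes

Common attributes: Account1 ∩ Account2 = {Balance, CustID}.
Closure of {Balance, CustID}: Balance → AcctNo applies, adding AcctNo; Balance, AcctNo, CustID → OpenDate applies, adding OpenDate. So (Balance, CustID)⁺ = {Balance, OpenDate, AcctNo, CustID}.
This closure contains every attribute of Account1, so Account1 ∩ Account2 → Account1. The join is lossless.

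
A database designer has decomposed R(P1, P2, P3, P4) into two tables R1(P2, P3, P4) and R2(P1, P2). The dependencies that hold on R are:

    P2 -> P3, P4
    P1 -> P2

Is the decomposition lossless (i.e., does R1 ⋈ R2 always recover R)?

Yes

Common attributes: R1 ∩ R2 = {P2}.
Closure of {P2}: P2 → P3, P4 applies, adding P3, P4. So (P2)⁺ = {P2, P3, P4}.
This closure contains every attribute of R1, so R1 ∩ R2 → R1. The join is lossless.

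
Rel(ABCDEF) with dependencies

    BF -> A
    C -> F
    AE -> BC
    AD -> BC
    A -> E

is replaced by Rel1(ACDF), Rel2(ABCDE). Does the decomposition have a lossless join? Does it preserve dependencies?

lossless but not dependency-preserving

Lossless test: (ACD)⁺ = {ABCDEF}, which contains all of one fragment — lossless.
Dependency preservation: the restricted closure of {BF} across the fragments never reaches {A}, so BF → A cannot be enforced without a join — not preserved.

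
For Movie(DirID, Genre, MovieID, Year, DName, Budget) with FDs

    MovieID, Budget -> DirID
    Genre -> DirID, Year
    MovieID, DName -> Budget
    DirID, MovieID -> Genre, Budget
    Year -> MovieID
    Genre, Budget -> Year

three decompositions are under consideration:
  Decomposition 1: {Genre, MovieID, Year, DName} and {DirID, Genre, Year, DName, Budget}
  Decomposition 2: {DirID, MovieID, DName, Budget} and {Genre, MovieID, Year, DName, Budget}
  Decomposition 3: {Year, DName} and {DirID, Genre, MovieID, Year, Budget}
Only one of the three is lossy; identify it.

Decomposition 1: common = {Genre, Year, DName}, closure = {DirID, Genre, MovieID, Year, DName, Budget} → lossless.
Decomposition 2: common = {MovieID, DName, Budget}, closure = {DirID, Genre, MovieID, Year, DName, Budget} → lossless.
Decomposition 3: common = {Year}, closure = {MovieID, Year} → lossy.

Decomposition 3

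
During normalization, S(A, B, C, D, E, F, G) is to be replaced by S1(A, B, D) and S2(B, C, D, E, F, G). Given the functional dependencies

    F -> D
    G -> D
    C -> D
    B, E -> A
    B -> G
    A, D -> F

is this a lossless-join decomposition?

No

Common attributes: S1 ∩ S2 = {B, D}.
Closure of {B, D}: B → G applies, adding G. So (B, D)⁺ = {B, D, G}.
The closure contains neither all of S1 = {A, B, D} nor all of S2 = {B, C, D, E, F, G}, so the common attributes are not a superkey of either fragment. The join is lossy.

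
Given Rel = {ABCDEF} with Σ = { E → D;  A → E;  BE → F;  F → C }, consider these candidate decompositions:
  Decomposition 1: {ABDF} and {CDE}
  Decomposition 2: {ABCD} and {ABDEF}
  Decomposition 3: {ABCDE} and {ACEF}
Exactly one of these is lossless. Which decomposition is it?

Decomposition 1: common = {D}, closure = {D} → lossy.
Decomposition 2: common = {ABD}, closure = {ABCDEF} → lossless.
Decomposition 3: common = {ACE}, closure = {ACDE} → lossy.

Decomposition 2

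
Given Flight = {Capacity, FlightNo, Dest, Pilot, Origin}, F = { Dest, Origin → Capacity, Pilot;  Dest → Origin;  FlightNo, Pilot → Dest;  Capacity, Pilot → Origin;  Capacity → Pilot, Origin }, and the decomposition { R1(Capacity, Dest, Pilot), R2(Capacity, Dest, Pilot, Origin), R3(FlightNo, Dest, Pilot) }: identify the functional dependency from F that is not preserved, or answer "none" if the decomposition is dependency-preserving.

none

Dest, Origin → Capacity, Pilot lies within R2.
Dest → Origin lies within R2.
FlightNo, Pilot → Dest lies within R3.
Capacity, Pilot → Origin lies within R2.
Capacity → Pilot, Origin lies within R2.
Every dependency is enforceable on the fragments, so the decomposition is dependency-preserving.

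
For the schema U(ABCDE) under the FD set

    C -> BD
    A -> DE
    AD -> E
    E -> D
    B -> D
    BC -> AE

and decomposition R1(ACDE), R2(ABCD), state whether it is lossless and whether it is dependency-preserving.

lossless and dependency-preserving

Lossless test: (ACD)⁺ = {ABCDE}, which contains all of one fragment — lossless.
Dependency preservation: BC → AE is not contained in any single fragment, but the restricted closure of its left-hand side across the fragments still reaches the right-hand side; the remaining FDs each lie inside some fragment. All dependencies are preserved.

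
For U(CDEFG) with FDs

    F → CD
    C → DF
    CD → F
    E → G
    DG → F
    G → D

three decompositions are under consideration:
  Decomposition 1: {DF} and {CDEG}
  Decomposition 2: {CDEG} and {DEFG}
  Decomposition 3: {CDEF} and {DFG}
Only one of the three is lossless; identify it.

Decomposition 1: common = {D}, closure = {D} → lossy.
Decomposition 2: common = {DEG}, closure = {CDEFG} → lossless.
Decomposition 3: common = {DF}, closure = {CDF} → lossy.

Decomposition 2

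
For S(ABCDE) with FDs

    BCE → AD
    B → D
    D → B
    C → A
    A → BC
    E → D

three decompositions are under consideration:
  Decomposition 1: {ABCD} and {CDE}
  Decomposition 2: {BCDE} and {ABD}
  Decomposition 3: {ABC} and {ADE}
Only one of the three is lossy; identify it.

Decomposition 1: common = {CD}, closure = {ABCD} → lossless.
Decomposition 2: common = {BD}, closure = {BD} → lossy.
Decomposition 3: common = {A}, closure = {ABCD} → lossless.

Decomposition 2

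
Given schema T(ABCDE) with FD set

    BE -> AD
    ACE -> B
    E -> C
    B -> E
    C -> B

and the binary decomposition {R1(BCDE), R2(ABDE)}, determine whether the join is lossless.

Yes

Common attributes: R1 ∩ R2 = {BDE}.
Closure of {BDE}: BE → AD applies, adding A; E → C applies, adding C. So (BDE)⁺ = {ABCDE}.
This closure contains every attribute of R1, so R1 ∩ R2 → R1. The join is lossless.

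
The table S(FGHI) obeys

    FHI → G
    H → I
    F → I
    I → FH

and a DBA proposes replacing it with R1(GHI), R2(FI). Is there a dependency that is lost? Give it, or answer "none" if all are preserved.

FHI → G: restricted closure across fragments reaches G.
H → I lies within R1.
F → I lies within R2.
I → FH: restricted closure across fragments reaches FH.
Every dependency is enforceable on the fragments, so the decomposition is dependency-preserving.

none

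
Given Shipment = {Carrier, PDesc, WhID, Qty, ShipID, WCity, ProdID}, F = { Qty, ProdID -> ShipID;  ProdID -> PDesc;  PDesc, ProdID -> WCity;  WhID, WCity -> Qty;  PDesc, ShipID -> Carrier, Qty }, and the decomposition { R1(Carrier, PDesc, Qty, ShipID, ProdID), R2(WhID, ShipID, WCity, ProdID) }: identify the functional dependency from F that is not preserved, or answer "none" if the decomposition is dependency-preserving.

WhID, WCity -> Qty

Check WhID, WCity → Qty: no single fragment contains all of {WhID, Qty, WCity}, and the restricted closure of {WhID, WCity} across the fragments never reaches {Qty}.
Qty, ProdID → ShipID is preserved.
ProdID → PDesc is preserved.
PDesc, ProdID → WCity is preserved.
PDesc, ShipID → Carrier, Qty is preserved.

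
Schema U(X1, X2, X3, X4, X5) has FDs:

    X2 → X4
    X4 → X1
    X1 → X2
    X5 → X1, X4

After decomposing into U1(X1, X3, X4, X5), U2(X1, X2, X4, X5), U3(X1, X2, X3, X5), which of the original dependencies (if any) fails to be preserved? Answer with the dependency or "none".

none

X2 → X4 lies within U2.
X4 → X1 lies within U1.
X1 → X2 lies within U2.
X5 → X1, X4 lies within U1.
Every dependency is enforceable on the fragments, so the decomposition is dependency-preserving.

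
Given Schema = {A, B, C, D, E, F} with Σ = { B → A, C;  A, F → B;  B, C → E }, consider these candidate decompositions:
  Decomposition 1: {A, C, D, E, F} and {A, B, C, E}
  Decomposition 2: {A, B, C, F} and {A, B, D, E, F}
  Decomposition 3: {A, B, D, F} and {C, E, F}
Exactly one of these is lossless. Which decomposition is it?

Decomposition 2

Decomposition 1: common = {A, C, E}, closure = {A, C, E} → lossy.
Decomposition 2: common = {A, B, F}, closure = {A, B, C, E, F} → lossless.
Decomposition 3: common = {F}, closure = {F} → lossy.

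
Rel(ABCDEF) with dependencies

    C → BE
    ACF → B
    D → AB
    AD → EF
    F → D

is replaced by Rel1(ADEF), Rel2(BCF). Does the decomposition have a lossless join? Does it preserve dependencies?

lossless but not dependency-preserving

Lossless test: (F)⁺ = {ABDEF}, which contains all of one fragment — lossless.
Dependency preservation: the restricted closure of {C} across the fragments never reaches {BE}, so C → BE cannot be enforced without a join — not preserved.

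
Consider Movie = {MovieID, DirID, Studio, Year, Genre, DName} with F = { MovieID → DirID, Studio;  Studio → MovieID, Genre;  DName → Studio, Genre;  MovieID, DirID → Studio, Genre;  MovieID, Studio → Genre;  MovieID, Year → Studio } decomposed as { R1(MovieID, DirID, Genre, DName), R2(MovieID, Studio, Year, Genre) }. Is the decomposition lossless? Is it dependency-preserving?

lossy but dependency-preserving

Lossless test: (MovieID, Genre)⁺ = {MovieID, DirID, Studio, Genre}, which is a superkey of neither fragment — lossy.
Dependency preservation: MovieID → DirID, Studio; DName → Studio, Genre; MovieID, DirID → Studio, Genre are not contained in any single fragment, but the restricted closure of each left-hand side across the fragments still reaches the right-hand side; the remaining FDs each lie inside some fragment. All dependencies are preserved.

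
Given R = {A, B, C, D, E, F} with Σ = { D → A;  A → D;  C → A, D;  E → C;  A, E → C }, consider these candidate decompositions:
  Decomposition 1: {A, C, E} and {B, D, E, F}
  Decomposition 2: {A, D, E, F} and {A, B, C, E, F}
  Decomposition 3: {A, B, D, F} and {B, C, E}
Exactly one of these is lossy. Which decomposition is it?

Decomposition 1: common = {E}, closure = {A, C, D, E} → lossless.
Decomposition 2: common = {A, E, F}, closure = {A, C, D, E, F} → lossless.
Decomposition 3: common = {B}, closure = {B} → lossy.

Decomposition 3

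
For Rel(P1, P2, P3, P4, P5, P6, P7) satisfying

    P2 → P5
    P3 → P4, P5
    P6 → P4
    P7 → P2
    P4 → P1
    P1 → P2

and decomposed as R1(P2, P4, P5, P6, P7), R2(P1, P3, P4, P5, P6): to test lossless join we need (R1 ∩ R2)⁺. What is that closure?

R1 ∩ R2 = {P4, P5, P6}.
P4 → P1 applies, adding P1
P1 → P2 applies, adding P2
Closure: {P1, P2, P4, P5, P6}.

P1, P2, P4, P5, P6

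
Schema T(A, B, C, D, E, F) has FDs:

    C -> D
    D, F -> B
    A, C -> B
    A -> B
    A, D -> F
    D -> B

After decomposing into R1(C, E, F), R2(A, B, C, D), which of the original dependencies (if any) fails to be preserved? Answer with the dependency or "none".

A, D -> F

Check A, D → F: no single fragment contains all of {A, D, F}, and the restricted closure of {A, D} across the fragments never reaches {F}.
C → D is preserved.
D, F → B is preserved.
A, C → B is preserved.
A → B is preserved.
D → B is preserved.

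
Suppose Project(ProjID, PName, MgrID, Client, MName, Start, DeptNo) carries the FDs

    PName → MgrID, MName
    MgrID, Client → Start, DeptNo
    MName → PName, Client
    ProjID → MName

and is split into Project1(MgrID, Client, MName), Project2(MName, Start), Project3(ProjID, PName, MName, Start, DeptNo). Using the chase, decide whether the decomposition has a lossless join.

Yes

Chase test. Columns are ProjID, PName, MgrID, Client, MName, Start, DeptNo; row i has aⱼ where attribute j ∈ Projecti, else bᵢⱼ.
Initial tableau (one row per fragment):
  row 1: b11 b12 a3 a4 a5 b16 b17
  row 2: b21 b22 b23 b24 a5 a6 b27
  row 3: a1 a2 b33 b34 a5 a6 a7
Rows 1 and 2 agree on MName; apply MName→PName, Client and equate their PName, Client entries.
Rows 1 and 3 agree on MName; apply MName→PName, Client and equate their PName, Client entries.
Rows 1 and 2 agree on PName; apply PName→MgrID, MName and equate their MgrID, MName entries.
Rows 1 and 3 agree on PName; apply PName→MgrID, MName and equate their MgrID, MName entries.
Rows 1 and 2 agree on MgrID, Client; apply MgrID, Client→Start, DeptNo and equate their Start, DeptNo entries.
Rows 1 and 3 agree on MgrID, Client; apply MgrID, Client→Start, DeptNo and equate their Start, DeptNo entries.
Row 3 is now all distinguished symbols — the join is lossless.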